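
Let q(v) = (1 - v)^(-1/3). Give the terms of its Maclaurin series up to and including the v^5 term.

91*v^5/729 + 35*v^4/243 + 14*v^3/81 + 2*v^2/9 + v/3 + 1

q(0) = 1
q′(0) = 1/3
q′′(0) = 4/9
q′′′(0) = 28/27
q^(4)(0) = 280/81
q^(5)(0) = 3640/243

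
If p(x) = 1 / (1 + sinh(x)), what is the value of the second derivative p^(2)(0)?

Write 1/(1+u) = 1 - u + u^2 - u^3 + ... and substitute the series for u.
The coefficient of x^2 in the expansion is 1, so p′′(0) = 2! * (1) = 2.

2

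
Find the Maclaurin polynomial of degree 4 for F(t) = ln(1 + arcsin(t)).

Let u equal the inner series; expand the outer function in u and truncate.
F(0) = 0
F′(0) = 1
F′′(0) = -1
F′′′(0) = 3
F^(4)(0) = -10

-5*t^4/12 + t^3/2 - t^2/2 + t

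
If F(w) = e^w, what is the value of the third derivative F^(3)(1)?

The coefficient of (w - 1)^3 in the expansion is e/6, so F′′′(1) = 3! * (e/6) = e.

e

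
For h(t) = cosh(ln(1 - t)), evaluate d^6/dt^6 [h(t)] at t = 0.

360

Compose series: expand the inner function first, then feed it into the outer expansion.
From the series, [t^6] h = 1/2; multiply by 6! = 720 to get 360.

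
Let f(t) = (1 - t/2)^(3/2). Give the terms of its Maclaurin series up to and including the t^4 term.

3*t^4/2048 + t^3/128 + 3*t^2/32 - 3*t/4 + 1

Apply the Taylor formula c_k = f^(k)(a)/k!.
f(0) = 1
f′(0) = -3/4
f′′(0) = 3/16
f′′′(0) = 3/64
f^(4)(0) = 9/256
Then c_k = f^(k)(0)/k! gives each Taylor coefficient.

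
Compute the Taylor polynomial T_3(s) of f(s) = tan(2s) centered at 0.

f(0) = 0
f′(0) = 2
f′′(0) = 0
f′′′(0) = 16
Dividing each by k! gives the coefficients c_0, ..., c_3.

8*s^3/3 + 2*s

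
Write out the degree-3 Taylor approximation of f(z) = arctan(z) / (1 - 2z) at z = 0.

11*z^3/3 + 2*z^2 + z

Multiply the two series term by term and collect like powers.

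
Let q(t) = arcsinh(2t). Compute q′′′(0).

The coefficient of t^3 in the expansion is -4/3, so q′′′(0) = 3! * (-4/3) = -8.

-8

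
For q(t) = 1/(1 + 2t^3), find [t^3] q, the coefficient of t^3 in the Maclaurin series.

q(0) = 1
q′(0) = 0
q′′(0) = 0
q′′′(0) = -12
So c_3 = q′′′(0)/3! = -2.

-2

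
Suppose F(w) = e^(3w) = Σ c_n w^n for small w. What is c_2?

Compute the successive derivatives at the expansion point and divide by k!.
[w^0] = 1;  [w^1] = 3;  [w^2] = 9/2.

9/2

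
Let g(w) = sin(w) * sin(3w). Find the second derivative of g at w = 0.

6

Take the Cauchy product of the two expansions.
From the series, [w^2] g = 3; multiply by 2! = 2 to get 6.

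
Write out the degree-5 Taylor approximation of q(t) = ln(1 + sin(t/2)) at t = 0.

Plug the Maclaurin series of the inner function into that of the outer and collect terms.
q(0) = 0
q′(0) = 1/2
q′′(0) = -1/4
q′′′(0) = 1/8
q^(4)(0) = -1/8
q^(5)(0) = 5/32
The Taylor polynomial is Σ q^(k)(0)/k! · t^k.

t^5/768 - t^4/192 + t^3/48 - t^2/8 + t/2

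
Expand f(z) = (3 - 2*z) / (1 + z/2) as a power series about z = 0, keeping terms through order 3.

-7*z^3/8 + 7*z^2/4 - 7*z/2 + 3

Multiply each power in the prefactor through the base expansion.
[z^0] = 3;  [z^1] = -7/2;  [z^2] = 7/4;  [z^3] = -7/8.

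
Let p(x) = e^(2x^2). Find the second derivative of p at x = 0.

The coefficient of x^2 in the expansion is 2, so p′′(0) = 2! * (2) = 4.

4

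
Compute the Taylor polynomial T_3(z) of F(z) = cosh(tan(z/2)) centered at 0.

z^2/8 + 1

Compose series: expand the inner function first, then feed it into the outer expansion.
F(0) = 1
F′(0) = 0
F′′(0) = 1/4
F′′′(0) = 0
Then c_k = F^(k)(0)/k! gives each Taylor coefficient.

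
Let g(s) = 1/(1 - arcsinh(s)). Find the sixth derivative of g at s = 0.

Substitute the inner expansion into the outer series and collect powers.
The coefficient of s^6 in the expansion is 23/45, so g^(6)(0) = 6! * (23/45) = 368.

368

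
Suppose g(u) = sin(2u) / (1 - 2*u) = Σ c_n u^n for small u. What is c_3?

20/3

Expand 1/(denominator) as a geometric series and multiply by the numerator's series.
So c_3 = g′′′(0)/3! = 20/3.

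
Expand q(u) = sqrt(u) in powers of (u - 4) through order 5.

7*(u - 4)^5/131072 - 5*(u - 4)^4/16384 + (u - 4)^3/512 - (u - 4)^2/64 + (u - 4)/4 + 2

Compute the successive derivatives at the expansion point and divide by k!.
q(4) = 2
q′(4) = 1/4
q′′(4) = -1/32
q′′′(4) = 3/256
q^(4)(4) = -15/2048
q^(5)(4) = 105/16384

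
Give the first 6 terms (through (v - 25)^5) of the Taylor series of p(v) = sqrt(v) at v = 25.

Apply the Taylor formula c_k = f^(k)(a)/k!.
p(25) = 5
p′(25) = 1/10
p′′(25) = -1/500
p′′′(25) = 3/25000
p^(4)(25) = -3/250000
p^(5)(25) = 21/12500000
Dividing each by k! gives the coefficients c_0, ..., c_5.

7*(v - 25)^5/500000000 - (v - 25)^4/2000000 + (v - 25)^3/50000 - (v - 25)^2/1000 + (v - 25)/10 + 5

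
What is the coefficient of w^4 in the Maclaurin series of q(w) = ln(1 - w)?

-1/4

Apply the Taylor formula c_k = f^(k)(a)/k!.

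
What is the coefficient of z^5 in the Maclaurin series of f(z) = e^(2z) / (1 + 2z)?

-176/15

Write out both Maclaurin series and multiply, keeping only the needed powers.
f(0) = 1
f′(0) = 0
f′′(0) = 4
f′′′(0) = -16
f^(4)(0) = 144
f^(5)(0) = -1408
Dividing each by k! gives the coefficients c_0, ..., c_5.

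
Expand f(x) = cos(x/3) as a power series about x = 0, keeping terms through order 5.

x^4/1944 - x^2/18 + 1

Compute the successive derivatives at the expansion point and divide by k!.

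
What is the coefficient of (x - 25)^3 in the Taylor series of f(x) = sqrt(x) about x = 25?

1/50000

[(x - 25)^0] = 5;  [(x - 25)^1] = 1/10;  [(x - 25)^2] = -1/1000;  [(x - 25)^3] = 1/50000.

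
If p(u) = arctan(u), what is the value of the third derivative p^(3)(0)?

-2

From the series, [u^3] p = -1/3; multiply by 3! = 6 to get -2.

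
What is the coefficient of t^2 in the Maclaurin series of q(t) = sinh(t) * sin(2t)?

2

Multiply the two series term by term and collect like powers.
So c_2 = q′′(0)/2! = 2.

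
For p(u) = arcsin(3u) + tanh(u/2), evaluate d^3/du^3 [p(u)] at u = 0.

Add the two expansions coefficient-wise.
From the series, [u^3] p = 107/24; multiply by 3! = 6 to get 107/4.

107/4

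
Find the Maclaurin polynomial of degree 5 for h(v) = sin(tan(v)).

Plug the Maclaurin series of the inner function into that of the outer and collect terms.
h(0) = 0
h′(0) = 1
h′′(0) = 0
h′′′(0) = 1
h^(4)(0) = 0
h^(5)(0) = -3

-v^5/40 + v^3/6 + v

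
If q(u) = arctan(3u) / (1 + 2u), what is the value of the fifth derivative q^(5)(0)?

7272

Write out both Maclaurin series and multiply, keeping only the needed powers.
From the series, [u^5] q = 303/5; multiply by 5! = 120 to get 7272.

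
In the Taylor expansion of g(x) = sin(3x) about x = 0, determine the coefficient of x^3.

Use the known series and substitute for the argument.
g(0) = 0
g′(0) = 3
g′′(0) = 0
g′′′(0) = -27
The Taylor polynomial is Σ g^(k)(0)/k! · x^k.

-9/2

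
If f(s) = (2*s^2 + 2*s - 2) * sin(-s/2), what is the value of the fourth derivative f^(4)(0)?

Multiply each power in the prefactor through the base expansion.
The coefficient of s^4 in the expansion is 1/24, so f^(4)(0) = 4! * (1/24) = 1.

1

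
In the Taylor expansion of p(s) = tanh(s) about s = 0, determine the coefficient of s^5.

2/15

p(0) = 0
p′(0) = 1
p′′(0) = 0
p′′′(0) = -2
p^(4)(0) = 0
p^(5)(0) = 16
So c_5 = p^(5)(0)/5! = 2/15.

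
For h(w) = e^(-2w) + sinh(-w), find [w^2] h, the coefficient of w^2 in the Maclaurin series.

2

Add the two expansions coefficient-wise.
h(0) = 1
h′(0) = -3
h′′(0) = 4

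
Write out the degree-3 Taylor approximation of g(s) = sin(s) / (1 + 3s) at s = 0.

Write out both Maclaurin series and multiply, keeping only the needed powers.
[s^0] = 0;  [s^1] = 1;  [s^2] = -3;  [s^3] = 53/6.

53*s^3/6 - 3*s^2 + s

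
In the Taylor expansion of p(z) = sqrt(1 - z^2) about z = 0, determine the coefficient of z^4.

p(0) = 1
p′(0) = 0
p′′(0) = -1
p′′′(0) = 0
p^(4)(0) = -3
Then c_k = p^(k)(0)/k! gives each Taylor coefficient.

-1/8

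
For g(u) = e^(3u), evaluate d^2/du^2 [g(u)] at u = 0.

The coefficient of u^2 in the expansion is 9/2, so g′′(0) = 2! * (9/2) = 9.

9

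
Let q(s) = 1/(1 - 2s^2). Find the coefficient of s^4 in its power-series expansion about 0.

4

q(0) = 1
q′(0) = 0
q′′(0) = 4
q′′′(0) = 0
q^(4)(0) = 96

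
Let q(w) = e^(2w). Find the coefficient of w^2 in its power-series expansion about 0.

2

Differentiate repeatedly and evaluate at the center.
q(0) = 1
q′(0) = 2
q′′(0) = 4
So c_2 = q′′(0)/2! = 2.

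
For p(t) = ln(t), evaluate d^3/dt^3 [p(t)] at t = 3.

2/27

Apply the Taylor formula c_k = f^(k)(a)/k!.
From the series, [(t - 3)^3] p = 1/81; multiply by 3! = 6 to get 2/27.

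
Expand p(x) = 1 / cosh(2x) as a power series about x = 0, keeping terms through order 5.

Divide the numerator series by the denominator series (power-series long division).
p(0) = 1
p′(0) = 0
p′′(0) = -4
p′′′(0) = 0
p^(4)(0) = 80
p^(5)(0) = 0

10*x^4/3 - 2*x^2 + 1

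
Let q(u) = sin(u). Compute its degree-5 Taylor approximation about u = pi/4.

sqrt(2)*(u - pi/4)^5/240 + sqrt(2)*(u - pi/4)^4/48 - sqrt(2)*(u - pi/4)^3/12 - sqrt(2)*(u - pi/4)^2/4 + sqrt(2)*(u - pi/4)/2 + sqrt(2)/2

[(u - pi/4)^0] = sqrt(2)/2;  [(u - pi/4)^1] = sqrt(2)/2;  [(u - pi/4)^2] = -sqrt(2)/4;  [(u - pi/4)^3] = -sqrt(2)/12;  [(u - pi/4)^4] = sqrt(2)/48;  [(u - pi/4)^5] = sqrt(2)/240.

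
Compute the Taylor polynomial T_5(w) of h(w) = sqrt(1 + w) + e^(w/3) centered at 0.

25547*w^5/933120 - 1199*w^4/31104 + 89*w^3/1296 - 5*w^2/72 + 5*w/6 + 2

Expand each term separately and add.
[w^0] = 2;  [w^1] = 5/6;  [w^2] = -5/72;  [w^3] = 89/1296;  [w^4] = -1199/31104;  [w^5] = 25547/933120.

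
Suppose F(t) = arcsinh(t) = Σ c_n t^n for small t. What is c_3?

-1/6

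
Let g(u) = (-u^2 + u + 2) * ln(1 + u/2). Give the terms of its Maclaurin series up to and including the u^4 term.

Distribute the polynomial across the series and collect like powers.
g(0) = 0
g′(0) = 1
g′′(0) = 1/2
g′′′(0) = -13/4
g^(4)(0) = 13/4
Dividing each by k! gives the coefficients c_0, ..., c_4.

13*u^4/96 - 13*u^3/24 + u^2/4 + u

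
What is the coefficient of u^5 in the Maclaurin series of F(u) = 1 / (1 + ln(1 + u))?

Expand as Σ (-1)^k u^k with u equal to the inner function's series.

-347/60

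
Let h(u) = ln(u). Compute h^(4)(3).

-2/27

The coefficient of (u - 3)^4 in the expansion is -1/324, so h^(4)(3) = 4! * (-1/324) = -2/27.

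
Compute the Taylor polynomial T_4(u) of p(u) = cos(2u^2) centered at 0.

1 - 2*u^4

p(0) = 1
p′(0) = 0
p′′(0) = 0
p′′′(0) = 0
p^(4)(0) = -48
Dividing each by k! gives the coefficients c_0, ..., c_4.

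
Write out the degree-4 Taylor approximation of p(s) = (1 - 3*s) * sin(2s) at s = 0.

Distribute the polynomial across the series and collect like powers.
p(0) = 0
p′(0) = 2
p′′(0) = -12
p′′′(0) = -8
p^(4)(0) = 96

4*s^4 - 4*s^3/3 - 6*s^2 + 2*s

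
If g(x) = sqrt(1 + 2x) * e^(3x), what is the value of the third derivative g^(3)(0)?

48

Multiply the two series term by term and collect like powers.
The coefficient of x^3 in the expansion is 8, so g′′′(0) = 3! * (8) = 48.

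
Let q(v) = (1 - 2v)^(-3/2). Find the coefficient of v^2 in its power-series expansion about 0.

15/2

q(0) = 1
q′(0) = 3
q′′(0) = 15
So c_2 = q′′(0)/2! = 15/2.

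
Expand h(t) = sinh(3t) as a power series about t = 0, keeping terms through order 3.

Differentiate repeatedly and evaluate at the center.
h(0) = 0
h′(0) = 3
h′′(0) = 0
h′′′(0) = 27
Then c_k = h^(k)(0)/k! gives each Taylor coefficient.

9*t^3/2 + 3*t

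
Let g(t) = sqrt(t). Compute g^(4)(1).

-15/16

Differentiate repeatedly and evaluate at the center.
From the series, [(t - 1)^4] g = -5/128; multiply by 4! = 24 to get -15/16.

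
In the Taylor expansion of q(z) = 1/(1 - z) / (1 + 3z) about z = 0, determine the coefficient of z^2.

Take the Cauchy product of the two expansions.
q(0) = 1
q′(0) = -2
q′′(0) = 14

7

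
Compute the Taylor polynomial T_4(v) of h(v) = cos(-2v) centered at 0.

Use the known series and substitute for the argument.
h(0) = 1
h′(0) = 0
h′′(0) = -4
h′′′(0) = 0
h^(4)(0) = 16
Dividing each by k! gives the coefficients c_0, ..., c_4.

2*v^4/3 - 2*v^2 + 1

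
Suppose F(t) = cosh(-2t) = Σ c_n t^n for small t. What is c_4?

2/3

F(0) = 1
F′(0) = 0
F′′(0) = 4
F′′′(0) = 0
F^(4)(0) = 16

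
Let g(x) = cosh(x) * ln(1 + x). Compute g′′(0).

-1

Multiply the two series term by term and collect like powers.
The coefficient of x^2 in the expansion is -1/2, so g′′(0) = 2! * (-1/2) = -1.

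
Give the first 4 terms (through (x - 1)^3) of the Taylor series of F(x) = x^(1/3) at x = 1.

5*(x - 1)^3/81 - (x - 1)^2/9 + (x - 1)/3 + 1

Compute the successive derivatives at the expansion point and divide by k!.
F(1) = 1
F′(1) = 1/3
F′′(1) = -2/9
F′′′(1) = 10/27
Dividing each by k! gives the coefficients c_0, ..., c_3.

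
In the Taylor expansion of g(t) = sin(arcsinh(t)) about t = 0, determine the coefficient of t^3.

Let u equal the inner series; expand the outer function in u and truncate.

-1/3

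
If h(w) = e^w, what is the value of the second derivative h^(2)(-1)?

e^(-1)

The coefficient of (w + 1)^2 in the expansion is e^(-1)/2, so h′′(-1) = 2! * (e^(-1)/2) = e^(-1).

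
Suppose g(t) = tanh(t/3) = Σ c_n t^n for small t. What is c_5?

g(0) = 0
g′(0) = 1/3
g′′(0) = 0
g′′′(0) = -2/27
g^(4)(0) = 0
g^(5)(0) = 16/243

2/3645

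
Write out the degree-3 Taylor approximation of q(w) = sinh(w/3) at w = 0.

Apply the Taylor formula c_k = f^(k)(a)/k!.

w^3/162 + w/3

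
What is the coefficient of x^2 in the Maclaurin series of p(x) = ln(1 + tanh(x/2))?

Plug the Maclaurin series of the inner function into that of the outer and collect terms.
p(0) = 0
p′(0) = 1/2
p′′(0) = -1/4
So c_2 = p′′(0)/2! = -1/8.

-1/8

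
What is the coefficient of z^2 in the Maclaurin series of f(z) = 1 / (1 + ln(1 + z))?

Use the geometric series for the reciprocal, then substitute.
f(0) = 1
f′(0) = -1
f′′(0) = 3
So c_2 = f′′(0)/2! = 3/2.

3/2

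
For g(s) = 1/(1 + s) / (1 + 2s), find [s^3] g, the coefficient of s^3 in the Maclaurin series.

Expand each factor separately, then convolve coefficients.
g(0) = 1
g′(0) = -3
g′′(0) = 14
g′′′(0) = -90
So c_3 = g′′′(0)/3! = -15.

-15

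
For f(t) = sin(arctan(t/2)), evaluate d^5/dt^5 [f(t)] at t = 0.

Plug the Maclaurin series of the inner function into that of the outer and collect terms.
The coefficient of t^5 in the expansion is 3/256, so f^(5)(0) = 5! * (3/256) = 45/32.

45/32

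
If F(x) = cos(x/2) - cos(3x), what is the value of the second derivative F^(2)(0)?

Expand each term separately and add.
From the series, [x^2] F = 35/8; multiply by 2! = 2 to get 35/4.

35/4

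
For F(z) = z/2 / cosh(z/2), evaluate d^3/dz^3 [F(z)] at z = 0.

-3/8

Write the quotient as an unknown series and match coefficients against numerator = denominator · series.
The coefficient of z^3 in the expansion is -1/16, so F′′′(0) = 3! * (-1/16) = -3/8.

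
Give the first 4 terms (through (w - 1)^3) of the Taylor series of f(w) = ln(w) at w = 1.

(w - 1)^3/3 - (w - 1)^2/2 + (w - 1)

f(1) = 0
f′(1) = 1
f′′(1) = -1
f′′′(1) = 2
The Taylor polynomial is Σ f^(k)(1)/k! · (w - 1)^k.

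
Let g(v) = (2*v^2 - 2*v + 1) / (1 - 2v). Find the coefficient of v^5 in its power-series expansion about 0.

16

Multiply each power in the prefactor through the base expansion.
[v^0] = 1;  [v^1] = 0;  [v^2] = 2;  [v^3] = 4;  [v^4] = 8;  [v^5] = 16.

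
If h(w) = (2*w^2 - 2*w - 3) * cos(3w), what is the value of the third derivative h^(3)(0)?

Multiply each power in the prefactor through the base expansion.
From the series, [w^3] h = 9; multiply by 3! = 6 to get 54.

54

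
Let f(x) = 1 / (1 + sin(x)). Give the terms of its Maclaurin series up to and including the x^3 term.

-5*x^3/6 + x^2 - x + 1

Expand as Σ (-1)^k u^k with u equal to the inner function's series.
f(0) = 1
f′(0) = -1
f′′(0) = 2
f′′′(0) = -5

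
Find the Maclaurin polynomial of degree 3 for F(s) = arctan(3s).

-9*s^3 + 3*s

Compute the successive derivatives at the expansion point and divide by k!.
F(0) = 0
F′(0) = 3
F′′(0) = 0
F′′′(0) = -54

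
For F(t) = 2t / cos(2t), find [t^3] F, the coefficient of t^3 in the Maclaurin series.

Write the quotient as an unknown series and match coefficients against numerator = denominator · series.
F(0) = 0
F′(0) = 2
F′′(0) = 0
F′′′(0) = 24
So c_3 = F′′′(0)/3! = 4.

4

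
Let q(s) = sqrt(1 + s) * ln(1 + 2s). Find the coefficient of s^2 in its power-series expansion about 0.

-1

Take the Cauchy product of the two expansions.
q(0) = 0
q′(0) = 2
q′′(0) = -2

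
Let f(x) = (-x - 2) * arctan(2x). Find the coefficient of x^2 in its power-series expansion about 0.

Distribute the polynomial across the series and collect like powers.
[x^0] = 0;  [x^1] = -4;  [x^2] = -2.

-2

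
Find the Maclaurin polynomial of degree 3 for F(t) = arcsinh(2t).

-4*t^3/3 + 2*t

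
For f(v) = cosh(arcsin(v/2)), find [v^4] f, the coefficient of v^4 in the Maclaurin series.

Compose series: expand the inner function first, then feed it into the outer expansion.
f(0) = 1
f′(0) = 0
f′′(0) = 1/4
f′′′(0) = 0
f^(4)(0) = 5/16
So c_4 = f^(4)(0)/4! = 5/384.

5/384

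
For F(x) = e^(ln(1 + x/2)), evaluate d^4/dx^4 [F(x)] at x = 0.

Substitute the inner expansion into the outer series and collect powers.
The coefficient of x^4 in the expansion is 0, so F^(4)(0) = 4! * (0) = 0.

0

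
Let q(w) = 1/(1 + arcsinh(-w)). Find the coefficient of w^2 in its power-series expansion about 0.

Compose series: expand the inner function first, then feed it into the outer expansion.
[w^0] = 1;  [w^1] = 1;  [w^2] = 1.
So c_2 = q′′(0)/2! = 1.

1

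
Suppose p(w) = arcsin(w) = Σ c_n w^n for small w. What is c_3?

[w^0] = 0;  [w^1] = 1;  [w^2] = 0;  [w^3] = 1/6.
So c_3 = p′′′(0)/3! = 1/6.

1/6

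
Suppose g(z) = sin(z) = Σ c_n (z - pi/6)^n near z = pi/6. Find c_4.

[(z - pi/6)^0] = 1/2;  [(z - pi/6)^1] = sqrt(3)/2;  [(z - pi/6)^2] = -1/4;  [(z - pi/6)^3] = -sqrt(3)/12;  [(z - pi/6)^4] = 1/48.

1/48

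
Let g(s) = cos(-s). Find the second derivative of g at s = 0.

-1

From the series, [s^2] g = -1/2; multiply by 2! = 2 to get -1.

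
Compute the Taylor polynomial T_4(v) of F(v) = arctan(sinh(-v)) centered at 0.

v^3/6 - v

Plug the Maclaurin series of the inner function into that of the outer and collect terms.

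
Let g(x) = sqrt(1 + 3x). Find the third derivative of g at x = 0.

81/8

The coefficient of x^3 in the expansion is 27/16, so g′′′(0) = 3! * (27/16) = 81/8.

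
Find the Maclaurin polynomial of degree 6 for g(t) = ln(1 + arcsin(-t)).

-19*t^6/45 - 53*t^5/120 - 5*t^4/12 - t^3/2 - t^2/2 - t

Substitute the inner expansion into the outer series and collect powers.
[t^0] = 0;  [t^1] = -1;  [t^2] = -1/2;  [t^3] = -1/2;  [t^4] = -5/12;  [t^5] = -53/120;  [t^6] = -19/45.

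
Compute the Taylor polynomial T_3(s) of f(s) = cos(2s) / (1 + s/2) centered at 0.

Take the Cauchy product of the two expansions.
f(0) = 1
f′(0) = -1/2
f′′(0) = -7/2
f′′′(0) = 21/4

7*s^3/8 - 7*s^2/4 - s/2 + 1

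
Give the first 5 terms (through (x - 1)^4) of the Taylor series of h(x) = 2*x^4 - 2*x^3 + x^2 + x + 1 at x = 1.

2*(x - 1)^4 + 6*(x - 1)^3 + 7*(x - 1)^2 + 5*(x - 1) + 3

Differentiate repeatedly and evaluate at the center.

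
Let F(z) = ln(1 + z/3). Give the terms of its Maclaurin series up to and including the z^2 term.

Compute the successive derivatives at the expansion point and divide by k!.
F(0) = 0
F′(0) = 1/3
F′′(0) = -1/9

-z^2/18 + z/3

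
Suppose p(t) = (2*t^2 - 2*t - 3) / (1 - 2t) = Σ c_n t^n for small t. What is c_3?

Multiply each power in the prefactor through the base expansion.
p(0) = -3
p′(0) = -8
p′′(0) = -28
p′′′(0) = -168
So c_3 = p′′′(0)/3! = -28.

-28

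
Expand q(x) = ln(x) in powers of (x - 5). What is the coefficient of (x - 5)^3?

1/375

Compute the successive derivatives at the expansion point and divide by k!.
[(x - 5)^0] = ln(5);  [(x - 5)^1] = 1/5;  [(x - 5)^2] = -1/50;  [(x - 5)^3] = 1/375.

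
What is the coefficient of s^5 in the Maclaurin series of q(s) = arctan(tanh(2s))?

64/3

Substitute the inner expansion into the outer series and collect powers.
[s^0] = 0;  [s^1] = 2;  [s^2] = 0;  [s^3] = -16/3;  [s^4] = 0;  [s^5] = 64/3.
So c_5 = q^(5)(0)/5! = 64/3.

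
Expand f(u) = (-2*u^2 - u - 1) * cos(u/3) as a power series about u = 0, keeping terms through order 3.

Distribute the polynomial across the series and collect like powers.
[u^0] = -1;  [u^1] = -1;  [u^2] = -35/18;  [u^3] = 1/18.

u^3/18 - 35*u^2/18 - u - 1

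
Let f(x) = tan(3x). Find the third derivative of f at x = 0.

54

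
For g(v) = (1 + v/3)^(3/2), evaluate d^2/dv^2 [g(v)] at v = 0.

Apply the Taylor formula c_k = f^(k)(a)/k!.
The coefficient of v^2 in the expansion is 1/24, so g′′(0) = 2! * (1/24) = 1/12.

1/12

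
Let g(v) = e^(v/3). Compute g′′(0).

1/9

The coefficient of v^2 in the expansion is 1/18, so g′′(0) = 2! * (1/18) = 1/9.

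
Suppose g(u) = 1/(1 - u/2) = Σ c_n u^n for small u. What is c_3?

g(0) = 1
g′(0) = 1/2
g′′(0) = 1/2
g′′′(0) = 3/4
So c_3 = g′′′(0)/3! = 1/8.

1/8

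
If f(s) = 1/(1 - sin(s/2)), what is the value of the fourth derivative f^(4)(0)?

Compose series: expand the inner function first, then feed it into the outer expansion.
The coefficient of s^4 in the expansion is 1/24, so f^(4)(0) = 4! * (1/24) = 1.

1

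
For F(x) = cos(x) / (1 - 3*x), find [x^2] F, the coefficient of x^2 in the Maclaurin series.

Use 1/(1 - r) = Σ r^k on the denominator, then take the Cauchy product.
[x^0] = 1;  [x^1] = 3;  [x^2] = 17/2.
So c_2 = F′′(0)/2! = 17/2.

17/2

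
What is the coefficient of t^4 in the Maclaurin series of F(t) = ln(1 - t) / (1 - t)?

Use 1/(1 - r) = Σ r^k on the denominator, then take the Cauchy product.
F(0) = 0
F′(0) = -1
F′′(0) = -3
F′′′(0) = -11
F^(4)(0) = -50
Then c_k = F^(k)(0)/k! gives each Taylor coefficient.

-25/12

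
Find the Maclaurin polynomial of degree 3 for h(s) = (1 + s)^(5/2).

5*s^3/16 + 15*s^2/8 + 5*s/2 + 1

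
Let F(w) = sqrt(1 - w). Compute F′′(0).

-1/4

Apply the Taylor formula c_k = f^(k)(a)/k!.
From the series, [w^2] F = -1/8; multiply by 2! = 2 to get -1/4.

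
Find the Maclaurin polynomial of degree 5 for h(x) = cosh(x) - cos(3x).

Combine the two series term by term.
h(0) = 0
h′(0) = 0
h′′(0) = 10
h′′′(0) = 0
h^(4)(0) = -80
h^(5)(0) = 0

-10*x^4/3 + 5*x^2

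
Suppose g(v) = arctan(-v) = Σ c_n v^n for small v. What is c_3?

1/3

g(0) = 0
g′(0) = -1
g′′(0) = 0
g′′′(0) = 2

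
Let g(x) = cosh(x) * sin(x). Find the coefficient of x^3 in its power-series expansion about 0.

Multiply the two series term by term and collect like powers.
[x^0] = 0;  [x^1] = 1;  [x^2] = 0;  [x^3] = 1/3.

1/3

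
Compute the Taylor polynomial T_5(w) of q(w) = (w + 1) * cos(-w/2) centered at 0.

Distribute the polynomial across the series and collect like powers.
[w^0] = 1;  [w^1] = 1;  [w^2] = -1/8;  [w^3] = -1/8;  [w^4] = 1/384;  [w^5] = 1/384.

w^5/384 + w^4/384 - w^3/8 - w^2/8 + w + 1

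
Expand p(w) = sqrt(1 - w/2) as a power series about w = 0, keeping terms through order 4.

Compute the successive derivatives at the expansion point and divide by k!.
p(0) = 1
p′(0) = -1/4
p′′(0) = -1/16
p′′′(0) = -3/64
p^(4)(0) = -15/256
The Taylor polynomial is Σ p^(k)(0)/k! · w^k.

-5*w^4/2048 - w^3/128 - w^2/32 - w/4 + 1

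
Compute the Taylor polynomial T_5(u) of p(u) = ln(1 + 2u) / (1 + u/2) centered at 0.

Multiply the two series term by term and collect like powers.

1133*u^5/120 - 73*u^4/12 + 25*u^3/6 - 3*u^2 + 2*u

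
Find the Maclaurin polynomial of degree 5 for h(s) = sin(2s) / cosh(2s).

48*s^5/5 - 16*s^3/3 + 2*s

Write the quotient as an unknown series and match coefficients against numerator = denominator · series.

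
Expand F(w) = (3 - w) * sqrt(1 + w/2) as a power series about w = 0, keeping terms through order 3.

7*w^3/128 - 11*w^2/32 - w/4 + 3

Shift and add copies of the series according to the polynomial's terms.
F(0) = 3
F′(0) = -1/4
F′′(0) = -11/16
F′′′(0) = 21/64
Dividing each by k! gives the coefficients c_0, ..., c_3.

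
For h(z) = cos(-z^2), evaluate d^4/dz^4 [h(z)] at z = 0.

-12

Differentiate repeatedly and evaluate at the center.
From the series, [z^4] h = -1/2; multiply by 4! = 24 to get -12.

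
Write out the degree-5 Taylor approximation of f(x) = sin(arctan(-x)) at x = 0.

-3*x^5/8 + x^3/2 - x

Let u equal the inner series; expand the outer function in u and truncate.
f(0) = 0
f′(0) = -1
f′′(0) = 0
f′′′(0) = 3
f^(4)(0) = 0
f^(5)(0) = -45
Dividing each by k! gives the coefficients c_0, ..., c_5.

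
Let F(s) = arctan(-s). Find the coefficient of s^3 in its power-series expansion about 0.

F(0) = 0
F′(0) = -1
F′′(0) = 0
F′′′(0) = 2
Dividing each by k! gives the coefficients c_0, ..., c_3.

1/3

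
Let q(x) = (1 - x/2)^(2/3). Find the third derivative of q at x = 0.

Use the known series and substitute for the argument.
The coefficient of x^3 in the expansion is -1/162, so q′′′(0) = 3! * (-1/162) = -1/27.

-1/27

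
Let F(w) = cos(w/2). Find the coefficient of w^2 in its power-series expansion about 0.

-1/8

Apply the Taylor formula c_k = f^(k)(a)/k!.
[w^0] = 1;  [w^1] = 0;  [w^2] = -1/8.
So c_2 = F′′(0)/2! = -1/8.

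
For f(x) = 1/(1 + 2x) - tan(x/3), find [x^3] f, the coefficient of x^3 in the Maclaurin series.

-649/81

Expand each term separately and add.
So c_3 = f′′′(0)/3! = -649/81.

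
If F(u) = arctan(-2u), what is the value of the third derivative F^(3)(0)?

Use the known series and substitute for the argument.
The coefficient of u^3 in the expansion is 8/3, so F′′′(0) = 3! * (8/3) = 16.

16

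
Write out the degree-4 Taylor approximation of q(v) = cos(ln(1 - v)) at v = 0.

Substitute the inner expansion into the outer series and collect powers.
q(0) = 1
q′(0) = 0
q′′(0) = -1
q′′′(0) = -3
q^(4)(0) = -10
The Taylor polynomial is Σ q^(k)(0)/k! · v^k.

-5*v^4/12 - v^3/2 - v^2/2 + 1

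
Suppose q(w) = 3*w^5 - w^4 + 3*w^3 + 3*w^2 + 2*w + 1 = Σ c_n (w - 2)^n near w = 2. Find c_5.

3

Apply the Taylor formula c_k = f^(k)(a)/k!.
q(2) = 121
q′(2) = 258
q′′(2) = 474
q′′′(2) = 690
q^(4)(2) = 696
q^(5)(2) = 360
So c_5 = q^(5)(2)/5! = 3.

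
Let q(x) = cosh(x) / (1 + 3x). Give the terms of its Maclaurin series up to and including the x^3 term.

-57*x^3/2 + 19*x^2/2 - 3*x + 1

Expand each factor separately, then convolve coefficients.
[x^0] = 1;  [x^1] = -3;  [x^2] = 19/2;  [x^3] = -57/2.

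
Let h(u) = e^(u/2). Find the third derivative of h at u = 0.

1/8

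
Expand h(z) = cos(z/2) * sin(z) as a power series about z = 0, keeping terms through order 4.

-7*z^3/24 + z

Expand each factor separately, then convolve coefficients.
h(0) = 0
h′(0) = 1
h′′(0) = 0
h′′′(0) = -7/4
h^(4)(0) = 0
Dividing each by k! gives the coefficients c_0, ..., c_4.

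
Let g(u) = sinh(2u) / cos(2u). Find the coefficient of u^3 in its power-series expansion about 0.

16/3

Write the quotient as an unknown series and match coefficients against numerator = denominator · series.
[u^0] = 0;  [u^1] = 2;  [u^2] = 0;  [u^3] = 16/3.
So c_3 = g′′′(0)/3! = 16/3.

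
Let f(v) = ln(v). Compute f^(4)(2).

-3/8

From the series, [(v - 2)^4] f = -1/64; multiply by 4! = 24 to get -3/8.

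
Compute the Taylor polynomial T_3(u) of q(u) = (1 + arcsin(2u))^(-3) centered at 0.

Plug the Maclaurin series of the inner function into that of the outer and collect terms.
q(0) = 1
q′(0) = -6
q′′(0) = 48
q′′′(0) = -504
Then c_k = q^(k)(0)/k! gives each Taylor coefficient.

-84*u^3 + 24*u^2 - 6*u + 1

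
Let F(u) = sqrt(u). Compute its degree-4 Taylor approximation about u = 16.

-5*(u - 16)^4/2097152 + (u - 16)^3/16384 - (u - 16)^2/512 + (u - 16)/8 + 4

F(16) = 4
F′(16) = 1/8
F′′(16) = -1/256
F′′′(16) = 3/8192
F^(4)(16) = -15/262144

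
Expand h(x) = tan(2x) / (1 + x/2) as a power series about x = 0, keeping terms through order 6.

Expand each factor separately, then convolve coefficients.

-607*x^6/240 + 607*x^5/120 - 19*x^4/12 + 19*x^3/6 - x^2 + 2*x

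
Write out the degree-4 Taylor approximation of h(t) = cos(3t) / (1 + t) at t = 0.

-t^4/8 + 7*t^3/2 - 7*t^2/2 - t + 1

Multiply the two series term by term and collect like powers.
h(0) = 1
h′(0) = -1
h′′(0) = -7
h′′′(0) = 21
h^(4)(0) = -3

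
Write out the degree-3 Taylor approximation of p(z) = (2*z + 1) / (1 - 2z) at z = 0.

16*z^3 + 8*z^2 + 4*z + 1

Shift and add copies of the series according to the polynomial's terms.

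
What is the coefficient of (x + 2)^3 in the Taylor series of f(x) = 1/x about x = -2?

-1/16

c_3 = f′′′(-2)/3! = -1/16.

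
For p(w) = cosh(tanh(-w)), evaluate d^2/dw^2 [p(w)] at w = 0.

1

Substitute the inner expansion into the outer series and collect powers.
The coefficient of w^2 in the expansion is 1/2, so p′′(0) = 2! * (1/2) = 1.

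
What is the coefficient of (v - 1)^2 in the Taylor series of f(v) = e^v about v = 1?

f(1) = e
f′(1) = e
f′′(1) = e
So c_2 = f′′(1)/2! = e/2.

e/2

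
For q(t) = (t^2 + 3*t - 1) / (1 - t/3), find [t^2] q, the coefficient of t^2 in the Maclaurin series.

17/9

Shift and add copies of the series according to the polynomial's terms.
q(0) = -1
q′(0) = 8/3
q′′(0) = 34/9
So c_2 = q′′(0)/2! = 17/9.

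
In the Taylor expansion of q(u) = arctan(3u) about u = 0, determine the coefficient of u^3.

-9

q(0) = 0
q′(0) = 3
q′′(0) = 0
q′′′(0) = -54
Dividing each by k! gives the coefficients c_0, ..., c_3.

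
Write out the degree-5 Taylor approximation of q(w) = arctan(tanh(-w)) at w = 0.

-2*w^5/3 + 2*w^3/3 - w

Plug the Maclaurin series of the inner function into that of the outer and collect terms.
q(0) = 0
q′(0) = -1
q′′(0) = 0
q′′′(0) = 4
q^(4)(0) = 0
q^(5)(0) = -80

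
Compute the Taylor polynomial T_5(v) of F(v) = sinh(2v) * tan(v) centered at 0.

Write out both Maclaurin series and multiply, keeping only the needed powers.

2*v^4 + 2*v^2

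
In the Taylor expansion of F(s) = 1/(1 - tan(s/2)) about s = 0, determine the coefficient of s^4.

5/48

Substitute the inner expansion into the outer series and collect powers.
So c_4 = F^(4)(0)/4! = 5/48.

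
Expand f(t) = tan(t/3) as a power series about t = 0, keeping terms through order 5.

Differentiate repeatedly and evaluate at the center.

2*t^5/3645 + t^3/81 + t/3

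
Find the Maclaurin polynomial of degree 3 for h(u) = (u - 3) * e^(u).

Distribute the polynomial across the series and collect like powers.
[u^0] = -3;  [u^1] = -2;  [u^2] = -1/2;  [u^3] = 0.

-u^2/2 - 2*u - 3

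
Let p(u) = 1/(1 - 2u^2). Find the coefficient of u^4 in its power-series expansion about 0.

p(0) = 1
p′(0) = 0
p′′(0) = 4
p′′′(0) = 0
p^(4)(0) = 96

4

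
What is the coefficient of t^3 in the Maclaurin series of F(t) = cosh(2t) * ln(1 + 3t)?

15

Multiply the two series term by term and collect like powers.
[t^0] = 0;  [t^1] = 3;  [t^2] = -9/2;  [t^3] = 15.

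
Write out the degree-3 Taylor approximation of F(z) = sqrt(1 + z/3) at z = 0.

Differentiate repeatedly and evaluate at the center.
F(0) = 1
F′(0) = 1/6
F′′(0) = -1/36
F′′′(0) = 1/72
Dividing each by k! gives the coefficients c_0, ..., c_3.

z^3/432 - z^2/72 + z/6 + 1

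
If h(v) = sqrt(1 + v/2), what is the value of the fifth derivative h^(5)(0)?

Use the known series and substitute for the argument.
The coefficient of v^5 in the expansion is 7/8192, so h^(5)(0) = 5! * (7/8192) = 105/1024.

105/1024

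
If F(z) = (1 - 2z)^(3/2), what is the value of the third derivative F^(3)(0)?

The coefficient of z^3 in the expansion is 1/2, so F′′′(0) = 3! * (1/2) = 3.

3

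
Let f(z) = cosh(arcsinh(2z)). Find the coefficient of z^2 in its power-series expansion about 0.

2

Plug the Maclaurin series of the inner function into that of the outer and collect terms.
f(0) = 1
f′(0) = 0
f′′(0) = 4
So c_2 = f′′(0)/2! = 2.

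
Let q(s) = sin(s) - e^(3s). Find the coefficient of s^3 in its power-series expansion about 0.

-14/3

Combine the two series term by term.
q(0) = -1
q′(0) = -2
q′′(0) = -9
q′′′(0) = -28
So c_3 = q′′′(0)/3! = -14/3.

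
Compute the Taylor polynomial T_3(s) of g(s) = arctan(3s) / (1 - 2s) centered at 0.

3*s^3 + 6*s^2 + 3*s

Expand each factor separately, then convolve coefficients.
g(0) = 0
g′(0) = 3
g′′(0) = 12
g′′′(0) = 18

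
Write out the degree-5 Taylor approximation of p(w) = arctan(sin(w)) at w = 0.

3*w^5/8 - w^3/2 + w

Let u equal the inner series; expand the outer function in u and truncate.
p(0) = 0
p′(0) = 1
p′′(0) = 0
p′′′(0) = -3
p^(4)(0) = 0
p^(5)(0) = 45
Dividing each by k! gives the coefficients c_0, ..., c_5.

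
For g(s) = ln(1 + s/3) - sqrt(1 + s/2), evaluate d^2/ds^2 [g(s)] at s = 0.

Combine the two series term by term.
The coefficient of s^2 in the expansion is -7/288, so g′′(0) = 2! * (-7/288) = -7/144.

-7/144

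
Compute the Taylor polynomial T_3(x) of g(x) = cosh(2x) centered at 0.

[x^0] = 1;  [x^1] = 0;  [x^2] = 2;  [x^3] = 0.

2*x^2 + 1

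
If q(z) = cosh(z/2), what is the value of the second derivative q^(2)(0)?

The coefficient of z^2 in the expansion is 1/8, so q′′(0) = 2! * (1/8) = 1/4.

1/4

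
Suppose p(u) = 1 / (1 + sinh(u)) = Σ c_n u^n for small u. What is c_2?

Write 1/(1+u) = 1 - u + u^2 - u^3 + ... and substitute the series for u.
p(0) = 1
p′(0) = -1
p′′(0) = 2
Dividing each by k! gives the coefficients c_0, ..., c_2.

1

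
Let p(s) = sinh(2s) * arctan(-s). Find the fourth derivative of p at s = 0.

Take the Cauchy product of the two expansions.
From the series, [s^4] p = -2/3; multiply by 4! = 24 to get -16.

-16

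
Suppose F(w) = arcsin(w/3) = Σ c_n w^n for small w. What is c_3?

1/162

F(0) = 0
F′(0) = 1/3
F′′(0) = 0
F′′′(0) = 1/27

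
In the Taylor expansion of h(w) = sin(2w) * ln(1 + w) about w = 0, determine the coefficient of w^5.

Multiply the two series term by term and collect like powers.
h(0) = 0
h′(0) = 0
h′′(0) = 4
h′′′(0) = -6
h^(4)(0) = -16
h^(5)(0) = 20
So c_5 = h^(5)(0)/5! = 1/6.

1/6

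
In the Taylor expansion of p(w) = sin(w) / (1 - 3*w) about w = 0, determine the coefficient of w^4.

Use 1/(1 - r) = Σ r^k on the denominator, then take the Cauchy product.

53/2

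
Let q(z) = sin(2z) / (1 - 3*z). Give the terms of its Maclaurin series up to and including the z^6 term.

2254*z^6/5 + 2254*z^5/15 + 50*z^4 + 50*z^3/3 + 6*z^2 + 2*z

Expand 1/(denominator) as a geometric series and multiply by the numerator's series.
q(0) = 0
q′(0) = 2
q′′(0) = 12
q′′′(0) = 100
q^(4)(0) = 1200
q^(5)(0) = 18032
q^(6)(0) = 324576
Then c_k = q^(k)(0)/k! gives each Taylor coefficient.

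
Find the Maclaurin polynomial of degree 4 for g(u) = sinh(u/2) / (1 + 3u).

Multiply the two series term by term and collect like powers.

-217*u^4/16 + 217*u^3/48 - 3*u^2/2 + u/2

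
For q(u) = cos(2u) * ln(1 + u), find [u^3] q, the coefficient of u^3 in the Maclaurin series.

Expand each factor separately, then convolve coefficients.

-5/3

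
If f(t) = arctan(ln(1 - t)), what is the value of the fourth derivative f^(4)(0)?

Substitute the inner expansion into the outer series and collect powers.
The coefficient of t^4 in the expansion is 1/4, so f^(4)(0) = 4! * (1/4) = 6.

6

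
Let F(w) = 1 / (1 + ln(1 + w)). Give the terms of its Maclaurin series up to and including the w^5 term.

Write 1/(1+u) = 1 - u + u^2 - u^3 + ... and substitute the series for u.
[w^0] = 1;  [w^1] = -1;  [w^2] = 3/2;  [w^3] = -7/3;  [w^4] = 11/3;  [w^5] = -347/60.

-347*w^5/60 + 11*w^4/3 - 7*w^3/3 + 3*w^2/2 - w + 1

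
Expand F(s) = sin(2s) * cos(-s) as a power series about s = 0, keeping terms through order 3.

-7*s^3/3 + 2*s

Take the Cauchy product of the two expansions.
[s^0] = 0;  [s^1] = 2;  [s^2] = 0;  [s^3] = -7/3.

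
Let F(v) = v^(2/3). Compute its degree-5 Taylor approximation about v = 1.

Differentiate repeatedly and evaluate at the center.
F(1) = 1
F′(1) = 2/3
F′′(1) = -2/9
F′′′(1) = 8/27
F^(4)(1) = -56/81
F^(5)(1) = 560/243
The Taylor polynomial is Σ F^(k)(1)/k! · (v - 1)^k.

14*(v - 1)^5/729 - 7*(v - 1)^4/243 + 4*(v - 1)^3/81 - (v - 1)^2/9 + 2*(v - 1)/3 + 1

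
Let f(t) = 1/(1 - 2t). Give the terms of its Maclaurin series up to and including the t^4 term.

f(0) = 1
f′(0) = 2
f′′(0) = 8
f′′′(0) = 48
f^(4)(0) = 384
Then c_k = f^(k)(0)/k! gives each Taylor coefficient.

16*t^4 + 8*t^3 + 4*t^2 + 2*t + 1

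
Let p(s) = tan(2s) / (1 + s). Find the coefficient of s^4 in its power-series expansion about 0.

-14/3

Expand each factor separately, then convolve coefficients.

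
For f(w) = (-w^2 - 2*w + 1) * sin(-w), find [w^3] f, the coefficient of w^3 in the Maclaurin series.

7/6

Distribute the polynomial across the series and collect like powers.
f(0) = 0
f′(0) = -1
f′′(0) = 4
f′′′(0) = 7
Dividing each by k! gives the coefficients c_0, ..., c_3.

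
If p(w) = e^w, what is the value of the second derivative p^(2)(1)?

Differentiate repeatedly and evaluate at the center.
The coefficient of (w - 1)^2 in the expansion is e/2, so p′′(1) = 2! * (e/2) = e.

e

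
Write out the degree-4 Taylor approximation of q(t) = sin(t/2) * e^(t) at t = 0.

Take the Cauchy product of the two expansions.
q(0) = 0
q′(0) = 1/2
q′′(0) = 1
q′′′(0) = 11/8
q^(4)(0) = 3/2

t^4/16 + 11*t^3/48 + t^2/2 + t/2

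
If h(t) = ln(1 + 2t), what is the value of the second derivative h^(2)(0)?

The coefficient of t^2 in the expansion is -2, so h′′(0) = 2! * (-2) = -4.

-4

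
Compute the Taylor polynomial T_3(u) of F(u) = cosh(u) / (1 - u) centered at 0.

3*u^3/2 + 3*u^2/2 + u + 1

Expand each factor separately, then convolve coefficients.
[u^0] = 1;  [u^1] = 1;  [u^2] = 3/2;  [u^3] = 3/2.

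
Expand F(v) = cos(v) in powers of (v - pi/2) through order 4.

(v - pi/2)^3/6 - (v - pi/2)

[(v - pi/2)^0] = 0;  [(v - pi/2)^1] = -1;  [(v - pi/2)^2] = 0;  [(v - pi/2)^3] = 1/6;  [(v - pi/2)^4] = 0.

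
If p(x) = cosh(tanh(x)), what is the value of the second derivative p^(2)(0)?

Substitute the inner expansion into the outer series and collect powers.
The coefficient of x^2 in the expansion is 1/2, so p′′(0) = 2! * (1/2) = 1.

1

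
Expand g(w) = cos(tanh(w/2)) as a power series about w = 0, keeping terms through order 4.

3*w^4/128 - w^2/8 + 1

Substitute the inner expansion into the outer series and collect powers.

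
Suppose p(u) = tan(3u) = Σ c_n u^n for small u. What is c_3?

[u^0] = 0;  [u^1] = 3;  [u^2] = 0;  [u^3] = 9.

9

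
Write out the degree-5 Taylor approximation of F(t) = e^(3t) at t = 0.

81*t^5/40 + 27*t^4/8 + 9*t^3/2 + 9*t^2/2 + 3*t + 1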